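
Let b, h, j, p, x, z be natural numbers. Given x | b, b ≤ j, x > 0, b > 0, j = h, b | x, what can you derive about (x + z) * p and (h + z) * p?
(x + z) * p ≤ (h + z) * p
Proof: b | x and x > 0, therefore b ≤ x. x | b and b > 0, hence x ≤ b. Since b ≤ x, b = x. j = h and b ≤ j, thus b ≤ h. Because b = x, x ≤ h. Then x + z ≤ h + z. Then (x + z) * p ≤ (h + z) * p.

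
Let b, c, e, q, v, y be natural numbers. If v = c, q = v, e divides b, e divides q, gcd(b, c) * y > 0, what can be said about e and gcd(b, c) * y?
e ≤ gcd(b, c) * y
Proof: Since q = v and e divides q, e divides v. v = c, so e divides c. From e divides b, e divides gcd(b, c). Then e divides gcd(b, c) * y. gcd(b, c) * y > 0, so e ≤ gcd(b, c) * y.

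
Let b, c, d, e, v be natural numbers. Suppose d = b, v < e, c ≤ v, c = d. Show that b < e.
Since c = d and c ≤ v, d ≤ v. Since d = b, b ≤ v. v < e, so b < e.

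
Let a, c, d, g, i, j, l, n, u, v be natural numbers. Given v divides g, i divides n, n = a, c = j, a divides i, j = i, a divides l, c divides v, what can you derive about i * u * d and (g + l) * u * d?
i * u * d divides (g + l) * u * d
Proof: From c = j and j = i, c = i. c divides v and v divides g, therefore c divides g. From c = i, i divides g. n = a and i divides n, so i divides a. a divides i, so a = i. a divides l, so i divides l. Because i divides g, i divides g + l. Then i * u divides (g + l) * u. Then i * u * d divides (g + l) * u * d.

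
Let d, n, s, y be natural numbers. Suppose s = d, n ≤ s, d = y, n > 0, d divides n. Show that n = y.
s = d and n ≤ s, therefore n ≤ d. d divides n and n > 0, hence d ≤ n. n ≤ d, so n = d. d = y, so n = y.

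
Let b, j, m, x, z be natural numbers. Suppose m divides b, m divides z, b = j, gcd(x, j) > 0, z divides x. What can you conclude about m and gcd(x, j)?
m ≤ gcd(x, j)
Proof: m divides z and z divides x, thus m divides x. Because b = j and m divides b, m divides j. Since m divides x, m divides gcd(x, j). gcd(x, j) > 0, so m ≤ gcd(x, j).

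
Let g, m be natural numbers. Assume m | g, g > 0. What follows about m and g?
m ≤ g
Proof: m | g and g > 0. By divisors are at most what they divide, m ≤ g.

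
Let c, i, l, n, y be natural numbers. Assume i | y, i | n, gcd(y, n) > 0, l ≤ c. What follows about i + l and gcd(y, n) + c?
i + l ≤ gcd(y, n) + c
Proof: From i | y and i | n, i | gcd(y, n). gcd(y, n) > 0, so i ≤ gcd(y, n). Since l ≤ c, i + l ≤ gcd(y, n) + c.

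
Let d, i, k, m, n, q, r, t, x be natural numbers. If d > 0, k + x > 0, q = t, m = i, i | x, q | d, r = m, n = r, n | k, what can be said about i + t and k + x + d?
i + t ≤ k + x + d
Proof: From r = m and m = i, r = i. n = r, so n = i. Because n | k, i | k. i | x, so i | k + x. Since k + x > 0, i ≤ k + x. q | d and d > 0, so q ≤ d. Since q = t, t ≤ d. i ≤ k + x, so i + t ≤ k + x + d.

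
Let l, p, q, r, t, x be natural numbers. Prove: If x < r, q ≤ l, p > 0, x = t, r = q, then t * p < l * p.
r = q and x < r, therefore x < q. x = t, so t < q. q ≤ l, so t < l. Since p > 0, by multiplying by a positive, t * p < l * p.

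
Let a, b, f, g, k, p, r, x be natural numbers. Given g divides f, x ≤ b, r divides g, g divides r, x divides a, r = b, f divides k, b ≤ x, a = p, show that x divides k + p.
Since b ≤ x and x ≤ b, b = x. r = b, so r = x. g divides r and r divides g, therefore g = r. g divides f and f divides k, thus g divides k. g = r, so r divides k. r = x, so x divides k. a = p and x divides a, hence x divides p. x divides k, so x divides k + p.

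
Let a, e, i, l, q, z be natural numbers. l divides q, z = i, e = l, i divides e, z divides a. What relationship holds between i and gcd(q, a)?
i divides gcd(q, a)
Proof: e = l and i divides e, thus i divides l. Since l divides q, i divides q. z = i and z divides a, thus i divides a. Since i divides q, i divides gcd(q, a).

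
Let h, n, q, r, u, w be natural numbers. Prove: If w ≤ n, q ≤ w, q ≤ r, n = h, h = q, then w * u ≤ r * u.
n = h and w ≤ n, hence w ≤ h. Since h = q, w ≤ q. From q ≤ w, q = w. q ≤ r, so w ≤ r. By multiplying by a non-negative, w * u ≤ r * u.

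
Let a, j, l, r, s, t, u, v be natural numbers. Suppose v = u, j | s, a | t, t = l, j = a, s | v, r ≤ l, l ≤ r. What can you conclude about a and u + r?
a | u + r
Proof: j | s and s | v, therefore j | v. Since v = u, j | u. Since j = a, a | u. l ≤ r and r ≤ l, therefore l = r. t = l, so t = r. a | t, so a | r. a | u, so a | u + r.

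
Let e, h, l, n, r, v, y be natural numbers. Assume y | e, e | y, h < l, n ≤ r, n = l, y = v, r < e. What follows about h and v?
h < v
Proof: e | y and y | e, so e = y. Since y = v, e = v. Because n ≤ r and r < e, n < e. n = l, so l < e. From h < l, h < e. From e = v, h < v.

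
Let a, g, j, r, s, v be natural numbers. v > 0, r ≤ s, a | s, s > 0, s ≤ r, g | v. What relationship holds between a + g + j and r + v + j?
a + g + j ≤ r + v + j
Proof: Since s ≤ r and r ≤ s, s = r. a | s and s > 0, so a ≤ s. s = r, so a ≤ r. Because g | v and v > 0, g ≤ v. Then g + j ≤ v + j. a ≤ r, so a + g + j ≤ r + v + j.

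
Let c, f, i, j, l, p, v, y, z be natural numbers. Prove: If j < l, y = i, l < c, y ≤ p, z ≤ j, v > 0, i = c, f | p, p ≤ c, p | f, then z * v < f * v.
Because y = i and i = c, y = c. y ≤ p, so c ≤ p. p ≤ c, so c = p. Because p | f and f | p, p = f. c = p, so c = f. z ≤ j and j < l, hence z < l. l < c, so z < c. c = f, so z < f. Since v > 0, z * v < f * v.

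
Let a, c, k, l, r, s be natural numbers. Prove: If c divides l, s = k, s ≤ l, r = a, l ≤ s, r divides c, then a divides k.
Because l ≤ s and s ≤ l, l = s. Since s = k, l = k. r divides c and c divides l, thus r divides l. r = a, so a divides l. Since l = k, a divides k.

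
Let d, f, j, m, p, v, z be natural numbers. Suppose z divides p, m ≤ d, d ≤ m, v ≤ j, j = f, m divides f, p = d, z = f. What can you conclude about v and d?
v ≤ d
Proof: Because z = f and z divides p, f divides p. p = d, so f divides d. Because m ≤ d and d ≤ m, m = d. Since m divides f, d divides f. Because f divides d, f = d. Since j = f, j = d. Because v ≤ j, v ≤ d.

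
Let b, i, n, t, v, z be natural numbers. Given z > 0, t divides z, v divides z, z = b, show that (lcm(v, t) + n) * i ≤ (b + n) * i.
From v divides z and t divides z, lcm(v, t) divides z. Since z > 0, lcm(v, t) ≤ z. z = b, so lcm(v, t) ≤ b. Then lcm(v, t) + n ≤ b + n. By multiplying by a non-negative, (lcm(v, t) + n) * i ≤ (b + n) * i.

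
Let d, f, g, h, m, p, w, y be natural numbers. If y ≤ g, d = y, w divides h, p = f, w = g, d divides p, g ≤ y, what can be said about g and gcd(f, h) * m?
g divides gcd(f, h) * m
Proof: y ≤ g and g ≤ y, thus y = g. d = y and d divides p, therefore y divides p. Since p = f, y divides f. y = g, so g divides f. w = g and w divides h, therefore g divides h. Because g divides f, g divides gcd(f, h). Then g divides gcd(f, h) * m.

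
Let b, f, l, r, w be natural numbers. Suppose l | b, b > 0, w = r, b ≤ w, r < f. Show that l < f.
l | b and b > 0, so l ≤ b. w = r and b ≤ w, so b ≤ r. r < f, so b < f. Since l ≤ b, l < f.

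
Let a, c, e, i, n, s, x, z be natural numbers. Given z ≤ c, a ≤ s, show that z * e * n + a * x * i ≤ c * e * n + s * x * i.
From z ≤ c, by multiplying by a non-negative, z * e ≤ c * e. By multiplying by a non-negative, z * e * n ≤ c * e * n. Because a ≤ s, by multiplying by a non-negative, a * x ≤ s * x. By multiplying by a non-negative, a * x * i ≤ s * x * i. Since z * e * n ≤ c * e * n, z * e * n + a * x * i ≤ c * e * n + s * x * i.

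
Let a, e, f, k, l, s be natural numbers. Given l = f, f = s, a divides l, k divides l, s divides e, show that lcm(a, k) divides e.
Because l = f and f = s, l = s. Since a divides l and k divides l, lcm(a, k) divides l. Since l = s, lcm(a, k) divides s. From s divides e, lcm(a, k) divides e.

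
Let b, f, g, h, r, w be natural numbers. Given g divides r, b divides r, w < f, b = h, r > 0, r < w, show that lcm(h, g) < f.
b = h and b divides r, so h divides r. Since g divides r, lcm(h, g) divides r. From r > 0, lcm(h, g) ≤ r. r < w and w < f, therefore r < f. Since lcm(h, g) ≤ r, lcm(h, g) < f.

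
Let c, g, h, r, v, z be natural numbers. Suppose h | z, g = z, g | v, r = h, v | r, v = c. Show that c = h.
From g = z and g | v, z | v. Since h | z, h | v. r = h and v | r, therefore v | h. Since h | v, h = v. v = c, so h = c. Then c = h.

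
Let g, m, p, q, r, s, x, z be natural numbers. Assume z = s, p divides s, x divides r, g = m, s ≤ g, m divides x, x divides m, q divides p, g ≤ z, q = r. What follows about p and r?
p = r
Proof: Since z = s and g ≤ z, g ≤ s. s ≤ g, so s = g. From g = m, s = m. Since m divides x and x divides m, m = x. Since s = m, s = x. Because p divides s, p divides x. Since x divides r, p divides r. q = r and q divides p, thus r divides p. p divides r, so p = r.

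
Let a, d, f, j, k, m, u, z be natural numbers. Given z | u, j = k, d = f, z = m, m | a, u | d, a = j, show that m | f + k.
Because z = m and z | u, m | u. d = f and u | d, so u | f. Because m | u, m | f. a = j and m | a, hence m | j. j = k, so m | k. m | f, so m | f + k.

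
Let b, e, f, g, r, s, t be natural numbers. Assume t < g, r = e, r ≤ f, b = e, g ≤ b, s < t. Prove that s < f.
From b = e and g ≤ b, g ≤ e. Since t < g, t < e. From r = e and r ≤ f, e ≤ f. Because t < e, t < f. Since s < t, s < f.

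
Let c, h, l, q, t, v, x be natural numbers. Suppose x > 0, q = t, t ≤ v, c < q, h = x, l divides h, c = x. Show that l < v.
Because h = x and l divides h, l divides x. x > 0, so l ≤ x. q = t and c < q, therefore c < t. From c = x, x < t. t ≤ v, so x < v. l ≤ x, so l < v.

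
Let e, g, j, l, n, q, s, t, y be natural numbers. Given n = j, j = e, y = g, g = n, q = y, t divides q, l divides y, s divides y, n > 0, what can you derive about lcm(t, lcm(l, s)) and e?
lcm(t, lcm(l, s)) ≤ e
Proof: n = j and j = e, thus n = e. y = g and g = n, therefore y = n. Since q = y and t divides q, t divides y. Because l divides y and s divides y, lcm(l, s) divides y. t divides y, so lcm(t, lcm(l, s)) divides y. Since y = n, lcm(t, lcm(l, s)) divides n. n > 0, so lcm(t, lcm(l, s)) ≤ n. Since n = e, lcm(t, lcm(l, s)) ≤ e.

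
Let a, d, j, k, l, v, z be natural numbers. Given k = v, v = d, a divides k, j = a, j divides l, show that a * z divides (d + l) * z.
Because k = v and v = d, k = d. Since a divides k, a divides d. Since j = a and j divides l, a divides l. a divides d, so a divides d + l. Then a * z divides (d + l) * z.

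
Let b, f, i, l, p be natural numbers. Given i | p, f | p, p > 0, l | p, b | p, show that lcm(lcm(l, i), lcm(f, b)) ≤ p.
Since l | p and i | p, lcm(l, i) | p. f | p and b | p, hence lcm(f, b) | p. lcm(l, i) | p, so lcm(lcm(l, i), lcm(f, b)) | p. p > 0, so lcm(lcm(l, i), lcm(f, b)) ≤ p.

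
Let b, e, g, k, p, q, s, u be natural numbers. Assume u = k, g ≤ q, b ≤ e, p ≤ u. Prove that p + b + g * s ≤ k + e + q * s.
u = k and p ≤ u, thus p ≤ k. From g ≤ q, by multiplying by a non-negative, g * s ≤ q * s. Since b ≤ e, b + g * s ≤ e + q * s. Since p ≤ k, p + b + g * s ≤ k + e + q * s.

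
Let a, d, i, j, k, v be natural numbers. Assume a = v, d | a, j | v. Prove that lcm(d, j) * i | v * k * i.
Because a = v and d | a, d | v. Because j | v, lcm(d, j) | v. Then lcm(d, j) | v * k. Then lcm(d, j) * i | v * k * i.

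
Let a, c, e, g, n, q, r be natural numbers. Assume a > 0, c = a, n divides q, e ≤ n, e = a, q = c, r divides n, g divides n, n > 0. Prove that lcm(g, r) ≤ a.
Because q = c and n divides q, n divides c. c = a, so n divides a. From a > 0, n ≤ a. e = a and e ≤ n, so a ≤ n. Because n ≤ a, n = a. g divides n and r divides n, therefore lcm(g, r) divides n. Since n > 0, lcm(g, r) ≤ n. n = a, so lcm(g, r) ≤ a.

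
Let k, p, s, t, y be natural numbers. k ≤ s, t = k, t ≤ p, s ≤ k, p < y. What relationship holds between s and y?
s < y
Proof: k ≤ s and s ≤ k, therefore k = s. Since t = k, t = s. t ≤ p, so s ≤ p. Since p < y, s < y.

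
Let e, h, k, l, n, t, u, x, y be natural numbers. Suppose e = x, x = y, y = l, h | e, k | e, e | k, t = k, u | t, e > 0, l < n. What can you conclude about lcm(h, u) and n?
lcm(h, u) < n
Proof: From e = x and x = y, e = y. From y = l, e = l. Since k | e and e | k, k = e. Since t = k and u | t, u | k. Since k = e, u | e. h | e, so lcm(h, u) | e. From e > 0, lcm(h, u) ≤ e. e = l, so lcm(h, u) ≤ l. Since l < n, lcm(h, u) < n.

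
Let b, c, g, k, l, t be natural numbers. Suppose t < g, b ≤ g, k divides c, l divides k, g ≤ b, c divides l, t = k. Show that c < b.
c divides l and l divides k, thus c divides k. Since k divides c, k = c. g ≤ b and b ≤ g, thus g = b. Since t = k and t < g, k < g. g = b, so k < b. Because k = c, c < b.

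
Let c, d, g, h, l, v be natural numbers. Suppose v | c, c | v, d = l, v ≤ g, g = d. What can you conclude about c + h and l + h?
c + h ≤ l + h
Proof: Since g = d and d = l, g = l. From v | c and c | v, v = c. v ≤ g, so c ≤ g. From g = l, c ≤ l. Then c + h ≤ l + h.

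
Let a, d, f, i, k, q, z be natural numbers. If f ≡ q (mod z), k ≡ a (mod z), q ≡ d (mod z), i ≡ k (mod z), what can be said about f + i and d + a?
f + i ≡ d + a (mod z)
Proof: f ≡ q (mod z) and q ≡ d (mod z), so f ≡ d (mod z). From i ≡ k (mod z) and k ≡ a (mod z), i ≡ a (mod z). Since f ≡ d (mod z), by adding congruences, f + i ≡ d + a (mod z).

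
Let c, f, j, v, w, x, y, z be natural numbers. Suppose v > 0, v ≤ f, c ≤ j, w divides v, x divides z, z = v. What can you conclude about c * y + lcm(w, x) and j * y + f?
c * y + lcm(w, x) ≤ j * y + f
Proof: Because c ≤ j, by multiplying by a non-negative, c * y ≤ j * y. z = v and x divides z, hence x divides v. Since w divides v, lcm(w, x) divides v. Since v > 0, lcm(w, x) ≤ v. v ≤ f, so lcm(w, x) ≤ f. Since c * y ≤ j * y, c * y + lcm(w, x) ≤ j * y + f.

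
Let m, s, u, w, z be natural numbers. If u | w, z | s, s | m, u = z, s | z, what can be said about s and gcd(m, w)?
s | gcd(m, w)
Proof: Since z | s and s | z, z = s. u = z and u | w, so z | w. z = s, so s | w. s | m, so s | gcd(m, w).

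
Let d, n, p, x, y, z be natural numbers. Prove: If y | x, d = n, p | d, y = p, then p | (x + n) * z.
From y = p and y | x, p | x. d = n and p | d, hence p | n. Since p | x, p | x + n. Then p | (x + n) * z.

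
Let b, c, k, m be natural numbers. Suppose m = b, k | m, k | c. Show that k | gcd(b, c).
Since m = b and k | m, k | b. k | c, so k | gcd(b, c).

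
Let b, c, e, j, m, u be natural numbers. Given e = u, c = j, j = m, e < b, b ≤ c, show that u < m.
Because c = j and j = m, c = m. Because e = u and e < b, u < b. b ≤ c, so u < c. Since c = m, u < m.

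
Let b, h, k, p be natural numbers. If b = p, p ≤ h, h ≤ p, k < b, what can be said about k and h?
k < h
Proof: Because p ≤ h and h ≤ p, p = h. Since b = p, b = h. Since k < b, k < h.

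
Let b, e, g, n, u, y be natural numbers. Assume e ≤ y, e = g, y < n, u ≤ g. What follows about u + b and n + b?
u + b < n + b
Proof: From e = g and e ≤ y, g ≤ y. u ≤ g, so u ≤ y. y < n, so u < n. Then u + b < n + b.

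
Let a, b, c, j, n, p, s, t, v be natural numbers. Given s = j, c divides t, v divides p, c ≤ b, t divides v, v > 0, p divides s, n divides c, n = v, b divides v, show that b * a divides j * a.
c divides t and t divides v, thus c divides v. n = v and n divides c, hence v divides c. Since c divides v, c = v. Because c ≤ b, v ≤ b. From b divides v and v > 0, b ≤ v. Since v ≤ b, v = b. Since s = j and p divides s, p divides j. v divides p, so v divides j. Because v = b, b divides j. Then b * a divides j * a.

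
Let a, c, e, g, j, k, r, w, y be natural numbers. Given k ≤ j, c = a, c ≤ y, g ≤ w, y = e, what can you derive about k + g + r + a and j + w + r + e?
k + g + r + a ≤ j + w + r + e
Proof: Since k ≤ j and g ≤ w, k + g ≤ j + w. Then k + g + r ≤ j + w + r. c = a and c ≤ y, hence a ≤ y. From y = e, a ≤ e. Because k + g + r ≤ j + w + r, k + g + r + a ≤ j + w + r + e.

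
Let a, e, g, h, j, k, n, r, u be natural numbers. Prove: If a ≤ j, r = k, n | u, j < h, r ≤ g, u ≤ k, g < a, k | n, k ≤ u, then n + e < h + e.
u ≤ k and k ≤ u, thus u = k. n | u, so n | k. Since k | n, k = n. Since r = k, r = n. r ≤ g and g < a, hence r < a. a ≤ j, so r < j. From j < h, r < h. r = n, so n < h. Then n + e < h + e.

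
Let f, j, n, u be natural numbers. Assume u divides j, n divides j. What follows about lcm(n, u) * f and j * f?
lcm(n, u) * f divides j * f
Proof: n divides j and u divides j, so lcm(n, u) divides j. Then lcm(n, u) * f divides j * f.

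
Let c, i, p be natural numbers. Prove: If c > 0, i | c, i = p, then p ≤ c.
i | c and c > 0, thus i ≤ c. Because i = p, p ≤ c.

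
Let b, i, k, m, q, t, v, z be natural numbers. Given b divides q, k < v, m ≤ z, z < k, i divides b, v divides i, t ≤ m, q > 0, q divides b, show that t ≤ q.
m ≤ z and z < k, therefore m < k. t ≤ m, so t < k. k < v, so t < v. Since b divides q and q divides b, b = q. Since i divides b, i divides q. v divides i, so v divides q. Since q > 0, v ≤ q. t < v, so t < q. Then t ≤ q.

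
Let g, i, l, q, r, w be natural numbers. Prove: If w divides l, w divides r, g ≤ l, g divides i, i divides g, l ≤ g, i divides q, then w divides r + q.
g divides i and i divides g, hence g = i. Since l ≤ g and g ≤ l, l = g. w divides l, so w divides g. g = i, so w divides i. i divides q, so w divides q. From w divides r, w divides r + q.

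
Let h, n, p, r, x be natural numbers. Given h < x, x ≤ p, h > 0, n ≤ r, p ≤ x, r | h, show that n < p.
r | h and h > 0, thus r ≤ h. n ≤ r, so n ≤ h. From x ≤ p and p ≤ x, x = p. h < x, so h < p. n ≤ h, so n < p.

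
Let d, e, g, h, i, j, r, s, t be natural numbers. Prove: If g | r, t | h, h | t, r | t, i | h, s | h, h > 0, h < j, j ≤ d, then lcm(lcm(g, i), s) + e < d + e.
Since t | h and h | t, t = h. r | t, so r | h. g | r, so g | h. Since i | h, lcm(g, i) | h. Because s | h, lcm(lcm(g, i), s) | h. Since h > 0, lcm(lcm(g, i), s) ≤ h. h < j and j ≤ d, thus h < d. lcm(lcm(g, i), s) ≤ h, so lcm(lcm(g, i), s) < d. Then lcm(lcm(g, i), s) + e < d + e.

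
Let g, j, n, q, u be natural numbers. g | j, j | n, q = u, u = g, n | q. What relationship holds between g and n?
g = n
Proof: g | j and j | n, thus g | n. Since q = u and n | q, n | u. u = g, so n | g. Since g | n, g = n.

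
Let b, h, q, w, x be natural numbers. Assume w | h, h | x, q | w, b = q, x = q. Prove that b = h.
q | w and w | h, thus q | h. x = q and h | x, hence h | q. Since q | h, q = h. b = q, so b = h.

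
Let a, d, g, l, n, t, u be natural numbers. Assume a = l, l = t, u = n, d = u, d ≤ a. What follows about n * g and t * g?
n * g ≤ t * g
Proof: a = l and l = t, hence a = t. d = u and d ≤ a, hence u ≤ a. Since u = n, n ≤ a. a = t, so n ≤ t. Then n * g ≤ t * g.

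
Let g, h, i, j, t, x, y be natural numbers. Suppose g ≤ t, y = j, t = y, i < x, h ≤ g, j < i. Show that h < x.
From h ≤ g and g ≤ t, h ≤ t. t = y, so h ≤ y. y = j, so h ≤ j. j < i and i < x, thus j < x. h ≤ j, so h < x.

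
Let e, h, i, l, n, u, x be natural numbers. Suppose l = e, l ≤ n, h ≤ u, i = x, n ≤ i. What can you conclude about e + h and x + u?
e + h ≤ x + u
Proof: Because l ≤ n and n ≤ i, l ≤ i. Since l = e, e ≤ i. i = x, so e ≤ x. Because h ≤ u, e + h ≤ x + u.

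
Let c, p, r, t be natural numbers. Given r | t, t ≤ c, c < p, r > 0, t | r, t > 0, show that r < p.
From t | r and r > 0, t ≤ r. r | t and t > 0, therefore r ≤ t. t ≤ r, so t = r. t ≤ c and c < p, therefore t < p. Since t = r, r < p.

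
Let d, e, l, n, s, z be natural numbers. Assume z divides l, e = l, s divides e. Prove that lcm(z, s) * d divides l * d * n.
e = l and s divides e, thus s divides l. z divides l, so lcm(z, s) divides l. Then lcm(z, s) * d divides l * d. Then lcm(z, s) * d divides l * d * n.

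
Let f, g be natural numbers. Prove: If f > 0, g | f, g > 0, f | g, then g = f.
Because g | f and f > 0, g ≤ f. Since f | g and g > 0, f ≤ g. From g ≤ f, g = f.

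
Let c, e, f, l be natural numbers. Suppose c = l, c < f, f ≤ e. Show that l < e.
Since c = l and c < f, l < f. f ≤ e, so l < e.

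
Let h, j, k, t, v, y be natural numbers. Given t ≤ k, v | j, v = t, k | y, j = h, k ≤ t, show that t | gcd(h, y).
Since v = t and v | j, t | j. j = h, so t | h. From k ≤ t and t ≤ k, k = t. Since k | y, t | y. Since t | h, t | gcd(h, y).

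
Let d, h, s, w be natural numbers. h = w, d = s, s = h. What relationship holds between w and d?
w = d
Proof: d = s and s = h, so d = h. From h = w, d = w. Then w = d.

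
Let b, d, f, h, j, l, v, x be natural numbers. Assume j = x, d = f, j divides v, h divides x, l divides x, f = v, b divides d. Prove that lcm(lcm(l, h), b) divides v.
l divides x and h divides x, thus lcm(l, h) divides x. Because j = x and j divides v, x divides v. Because lcm(l, h) divides x, lcm(l, h) divides v. d = f and f = v, so d = v. Since b divides d, b divides v. lcm(l, h) divides v, so lcm(lcm(l, h), b) divides v.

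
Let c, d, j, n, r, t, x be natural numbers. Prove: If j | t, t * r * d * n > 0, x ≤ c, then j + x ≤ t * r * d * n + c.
Because j | t, j | t * r. Then j | t * r * d. Then j | t * r * d * n. t * r * d * n > 0, so j ≤ t * r * d * n. x ≤ c, so j + x ≤ t * r * d * n + c.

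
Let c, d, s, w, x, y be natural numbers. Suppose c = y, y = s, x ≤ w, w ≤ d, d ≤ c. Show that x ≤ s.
x ≤ w and w ≤ d, thus x ≤ d. c = y and d ≤ c, so d ≤ y. x ≤ d, so x ≤ y. y = s, so x ≤ s.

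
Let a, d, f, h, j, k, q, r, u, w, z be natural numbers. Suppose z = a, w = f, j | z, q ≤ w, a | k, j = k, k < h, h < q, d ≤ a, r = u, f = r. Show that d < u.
j = k and j | z, so k | z. Since z = a, k | a. Because a | k, k = a. Since k < h, a < h. Since d ≤ a, d < h. w = f and f = r, thus w = r. q ≤ w, so q ≤ r. h < q, so h < r. r = u, so h < u. Since d < h, d < u.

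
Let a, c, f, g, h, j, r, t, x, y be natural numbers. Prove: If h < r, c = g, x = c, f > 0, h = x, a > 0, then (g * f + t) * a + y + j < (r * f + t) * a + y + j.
x = c and c = g, thus x = g. h = x and h < r, hence x < r. x = g, so g < r. Combined with f > 0, by multiplying by a positive, g * f < r * f. Then g * f + t < r * f + t. Since a > 0, by multiplying by a positive, (g * f + t) * a < (r * f + t) * a. Then (g * f + t) * a + y < (r * f + t) * a + y. Then (g * f + t) * a + y + j < (r * f + t) * a + y + j.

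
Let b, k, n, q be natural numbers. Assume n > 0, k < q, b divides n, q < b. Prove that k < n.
Since k < q and q < b, k < b. Since b divides n and n > 0, b ≤ n. Because k < b, k < n.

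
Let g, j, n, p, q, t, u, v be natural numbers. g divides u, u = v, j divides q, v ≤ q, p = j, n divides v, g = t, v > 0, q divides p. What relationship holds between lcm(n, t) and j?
lcm(n, t) ≤ j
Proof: From p = j and q divides p, q divides j. j divides q, so q = j. u = v and g divides u, hence g divides v. g = t, so t divides v. n divides v, so lcm(n, t) divides v. Since v > 0, lcm(n, t) ≤ v. From v ≤ q, lcm(n, t) ≤ q. Since q = j, lcm(n, t) ≤ j.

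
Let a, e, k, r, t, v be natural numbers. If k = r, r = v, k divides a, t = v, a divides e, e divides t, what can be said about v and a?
v = a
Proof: Since k = r and r = v, k = v. k divides a, so v divides a. From a divides e and e divides t, a divides t. Because t = v, a divides v. v divides a, so v = a.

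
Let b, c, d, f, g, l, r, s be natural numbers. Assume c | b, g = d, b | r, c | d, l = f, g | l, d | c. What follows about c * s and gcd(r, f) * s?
c * s | gcd(r, f) * s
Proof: Because c | b and b | r, c | r. d | c and c | d, therefore d = c. g = d, so g = c. l = f and g | l, hence g | f. Since g = c, c | f. c | r, so c | gcd(r, f). Then c * s | gcd(r, f) * s.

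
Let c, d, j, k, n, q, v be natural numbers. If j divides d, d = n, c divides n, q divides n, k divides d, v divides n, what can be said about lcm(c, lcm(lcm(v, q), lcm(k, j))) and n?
lcm(c, lcm(lcm(v, q), lcm(k, j))) divides n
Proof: v divides n and q divides n, so lcm(v, q) divides n. k divides d and j divides d, thus lcm(k, j) divides d. Since d = n, lcm(k, j) divides n. Since lcm(v, q) divides n, lcm(lcm(v, q), lcm(k, j)) divides n. Since c divides n, lcm(c, lcm(lcm(v, q), lcm(k, j))) divides n.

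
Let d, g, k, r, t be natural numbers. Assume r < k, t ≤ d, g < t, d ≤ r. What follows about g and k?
g < k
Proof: From t ≤ d and d ≤ r, t ≤ r. Since r < k, t < k. Since g < t, g < k.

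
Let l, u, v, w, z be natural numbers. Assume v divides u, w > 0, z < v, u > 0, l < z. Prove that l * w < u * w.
From l < z and z < v, l < v. v divides u and u > 0, therefore v ≤ u. l < v, so l < u. From w > 0, by multiplying by a positive, l * w < u * w.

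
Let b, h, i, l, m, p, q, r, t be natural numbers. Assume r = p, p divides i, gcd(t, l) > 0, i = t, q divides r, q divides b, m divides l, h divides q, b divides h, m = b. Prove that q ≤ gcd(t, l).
r = p and q divides r, therefore q divides p. i = t and p divides i, thus p divides t. Since q divides p, q divides t. b divides h and h divides q, hence b divides q. Since q divides b, b = q. From m = b and m divides l, b divides l. b = q, so q divides l. Since q divides t, q divides gcd(t, l). Since gcd(t, l) > 0, q ≤ gcd(t, l).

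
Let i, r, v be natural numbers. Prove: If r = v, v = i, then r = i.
r = v and v = i. By transitivity, r = i.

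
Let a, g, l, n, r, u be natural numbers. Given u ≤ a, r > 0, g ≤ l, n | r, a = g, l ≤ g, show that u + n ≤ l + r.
Since g ≤ l and l ≤ g, g = l. a = g, so a = l. From u ≤ a, u ≤ l. n | r and r > 0, hence n ≤ r. u ≤ l, so u + n ≤ l + r.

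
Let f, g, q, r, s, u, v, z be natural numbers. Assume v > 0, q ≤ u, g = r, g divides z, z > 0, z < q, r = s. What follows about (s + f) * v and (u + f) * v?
(s + f) * v < (u + f) * v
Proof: From g = r and g divides z, r divides z. z > 0, so r ≤ z. Since z < q, r < q. From r = s, s < q. q ≤ u, so s < u. Then s + f < u + f. Since v > 0, by multiplying by a positive, (s + f) * v < (u + f) * v.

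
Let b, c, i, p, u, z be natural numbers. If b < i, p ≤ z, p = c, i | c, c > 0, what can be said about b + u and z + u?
b + u < z + u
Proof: Since i | c and c > 0, i ≤ c. p = c and p ≤ z, thus c ≤ z. i ≤ c, so i ≤ z. Since b < i, b < z. Then b + u < z + u.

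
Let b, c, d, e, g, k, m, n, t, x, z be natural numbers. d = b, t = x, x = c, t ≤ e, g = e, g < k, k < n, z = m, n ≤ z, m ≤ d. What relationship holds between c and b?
c < b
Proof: Because t = x and x = c, t = c. t ≤ e, so c ≤ e. g = e and g < k, thus e < k. c ≤ e, so c < k. z = m and n ≤ z, so n ≤ m. Since m ≤ d, n ≤ d. Since k < n, k < d. c < k, so c < d. Because d = b, c < b.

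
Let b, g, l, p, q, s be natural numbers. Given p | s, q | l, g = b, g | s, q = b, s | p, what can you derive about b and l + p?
b | l + p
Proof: q = b and q | l, thus b | l. s | p and p | s, therefore s = p. Because g = b and g | s, b | s. Since s = p, b | p. Since b | l, b | l + p.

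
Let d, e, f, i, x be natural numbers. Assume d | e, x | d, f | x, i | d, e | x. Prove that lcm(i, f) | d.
d | e and e | x, therefore d | x. Since x | d, x = d. Since f | x, f | d. From i | d, lcm(i, f) | d.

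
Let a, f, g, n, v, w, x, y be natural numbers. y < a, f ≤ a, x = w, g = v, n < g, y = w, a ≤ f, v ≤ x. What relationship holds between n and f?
n < f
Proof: g = v and n < g, thus n < v. From x = w and v ≤ x, v ≤ w. n < v, so n < w. From a ≤ f and f ≤ a, a = f. y = w and y < a, hence w < a. Since a = f, w < f. n < w, so n < f.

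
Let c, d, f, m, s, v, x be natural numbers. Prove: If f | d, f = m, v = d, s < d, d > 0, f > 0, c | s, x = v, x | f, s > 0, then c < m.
x = v and v = d, thus x = d. Because x | f, d | f. f > 0, so d ≤ f. f | d and d > 0, so f ≤ d. d ≤ f, so d = f. f = m, so d = m. c | s and s > 0, hence c ≤ s. s < d, so c < d. Since d = m, c < m.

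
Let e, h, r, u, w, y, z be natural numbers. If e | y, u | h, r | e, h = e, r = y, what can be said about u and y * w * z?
u | y * w * z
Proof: r = y and r | e, therefore y | e. e | y, so e = y. h = e, so h = y. Since u | h, u | y. Then u | y * w. Then u | y * w * z.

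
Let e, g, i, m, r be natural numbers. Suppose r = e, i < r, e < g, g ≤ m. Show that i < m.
r = e and i < r, therefore i < e. e < g, so i < g. g ≤ m, so i < m.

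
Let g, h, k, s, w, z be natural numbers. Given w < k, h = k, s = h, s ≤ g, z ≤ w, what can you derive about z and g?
z < g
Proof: z ≤ w and w < k, therefore z < k. Since s = h and h = k, s = k. Since s ≤ g, k ≤ g. Because z < k, z < g.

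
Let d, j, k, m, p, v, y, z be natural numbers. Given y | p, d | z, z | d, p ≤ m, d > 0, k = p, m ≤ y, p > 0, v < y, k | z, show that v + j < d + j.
p ≤ m and m ≤ y, therefore p ≤ y. From y | p and p > 0, y ≤ p. p ≤ y, so p = y. Because z | d and d | z, z = d. Since k | z, k | d. k = p, so p | d. d > 0, so p ≤ d. Since p = y, y ≤ d. v < y, so v < d. Then v + j < d + j.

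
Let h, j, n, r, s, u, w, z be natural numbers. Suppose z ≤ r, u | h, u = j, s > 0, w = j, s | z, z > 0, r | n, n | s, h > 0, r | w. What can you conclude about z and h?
z ≤ h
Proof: From r | n and n | s, r | s. Since s > 0, r ≤ s. From s | z and z > 0, s ≤ z. Since r ≤ s, r ≤ z. Since z ≤ r, r = z. w = j and r | w, thus r | j. u = j and u | h, so j | h. r | j, so r | h. Because h > 0, r ≤ h. r = z, so z ≤ h.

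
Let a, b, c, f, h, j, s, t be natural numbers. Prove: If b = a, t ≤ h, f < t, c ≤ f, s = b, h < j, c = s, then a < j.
Because s = b and b = a, s = a. c = s and c ≤ f, so s ≤ f. f < t and t ≤ h, hence f < h. Since s ≤ f, s < h. Since h < j, s < j. Since s = a, a < j.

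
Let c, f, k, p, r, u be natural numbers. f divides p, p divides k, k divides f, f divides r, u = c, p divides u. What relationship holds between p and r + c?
p divides r + c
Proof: p divides k and k divides f, thus p divides f. f divides p, so f = p. Since f divides r, p divides r. u = c and p divides u, so p divides c. Since p divides r, p divides r + c.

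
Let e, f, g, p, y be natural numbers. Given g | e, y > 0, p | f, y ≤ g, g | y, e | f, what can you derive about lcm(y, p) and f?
lcm(y, p) | f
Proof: g | y and y > 0, therefore g ≤ y. Since y ≤ g, g = y. g | e and e | f, so g | f. From g = y, y | f. Since p | f, lcm(y, p) | f.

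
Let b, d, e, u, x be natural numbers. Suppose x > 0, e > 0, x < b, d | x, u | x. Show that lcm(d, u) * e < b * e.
Because d | x and u | x, lcm(d, u) | x. From x > 0, lcm(d, u) ≤ x. Since x < b, lcm(d, u) < b. Since e > 0, lcm(d, u) * e < b * e.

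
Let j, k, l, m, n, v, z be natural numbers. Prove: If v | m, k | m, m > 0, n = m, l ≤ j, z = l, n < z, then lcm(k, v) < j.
k | m and v | m, hence lcm(k, v) | m. Since m > 0, lcm(k, v) ≤ m. n = m and n < z, so m < z. z = l, so m < l. From l ≤ j, m < j. lcm(k, v) ≤ m, so lcm(k, v) < j.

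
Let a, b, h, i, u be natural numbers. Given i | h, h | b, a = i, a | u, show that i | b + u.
From i | h and h | b, i | b. a = i and a | u, thus i | u. Since i | b, i | b + u.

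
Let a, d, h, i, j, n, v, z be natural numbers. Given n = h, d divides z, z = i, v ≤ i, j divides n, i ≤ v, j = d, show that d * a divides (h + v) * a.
j = d and j divides n, therefore d divides n. From n = h, d divides h. From i ≤ v and v ≤ i, i = v. Since z = i, z = v. Since d divides z, d divides v. Since d divides h, d divides h + v. Then d * a divides (h + v) * a.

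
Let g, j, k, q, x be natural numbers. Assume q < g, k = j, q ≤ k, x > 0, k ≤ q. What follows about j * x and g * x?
j * x < g * x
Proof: q ≤ k and k ≤ q, so q = k. q < g, so k < g. Since k = j, j < g. Combining with x > 0, by multiplying by a positive, j * x < g * x.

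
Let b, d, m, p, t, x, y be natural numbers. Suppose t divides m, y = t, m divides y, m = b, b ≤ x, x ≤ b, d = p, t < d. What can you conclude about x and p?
x < p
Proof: y = t and m divides y, hence m divides t. t divides m, so t = m. Since m = b, t = b. From b ≤ x and x ≤ b, b = x. t = b, so t = x. From d = p and t < d, t < p. Because t = x, x < p.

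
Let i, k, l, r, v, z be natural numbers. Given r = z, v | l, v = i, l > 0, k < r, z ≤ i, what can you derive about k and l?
k < l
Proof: Because r = z and k < r, k < z. v | l and l > 0, therefore v ≤ l. From v = i, i ≤ l. Since z ≤ i, z ≤ l. Since k < z, k < l.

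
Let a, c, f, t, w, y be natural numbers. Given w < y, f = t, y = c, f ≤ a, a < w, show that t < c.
f ≤ a and a < w, hence f < w. y = c and w < y, hence w < c. f < w, so f < c. Since f = t, t < c.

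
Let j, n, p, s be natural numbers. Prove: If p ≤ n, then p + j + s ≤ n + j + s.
Since p ≤ n, p + j ≤ n + j. Then p + j + s ≤ n + j + s.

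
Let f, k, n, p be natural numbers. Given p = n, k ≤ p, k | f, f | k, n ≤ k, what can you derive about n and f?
n = f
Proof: f | k and k | f, so f = k. p = n and k ≤ p, so k ≤ n. Since n ≤ k, k = n. From f = k, f = n. Then n = f.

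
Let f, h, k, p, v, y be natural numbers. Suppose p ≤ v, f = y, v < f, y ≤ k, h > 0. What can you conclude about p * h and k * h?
p * h < k * h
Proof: f = y and v < f, so v < y. y ≤ k, so v < k. p ≤ v, so p < k. Since h > 0, p * h < k * h.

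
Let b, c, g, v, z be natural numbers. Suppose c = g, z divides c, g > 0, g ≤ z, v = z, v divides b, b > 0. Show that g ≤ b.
c = g and z divides c, hence z divides g. Since g > 0, z ≤ g. g ≤ z, so z = g. v = z and v divides b, thus z divides b. z = g, so g divides b. b > 0, so g ≤ b.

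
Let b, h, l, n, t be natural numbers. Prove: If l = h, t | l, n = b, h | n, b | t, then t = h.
Since l = h and t | l, t | h. n = b and h | n, hence h | b. b | t, so h | t. t | h, so t = h.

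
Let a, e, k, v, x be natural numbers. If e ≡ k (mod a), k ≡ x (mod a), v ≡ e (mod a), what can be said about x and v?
x ≡ v (mod a)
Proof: Because v ≡ e (mod a) and e ≡ k (mod a), v ≡ k (mod a). Since k ≡ x (mod a), v ≡ x (mod a). Then x ≡ v (mod a).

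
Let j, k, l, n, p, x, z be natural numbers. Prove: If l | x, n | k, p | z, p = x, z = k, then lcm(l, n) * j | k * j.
z = k and p | z, so p | k. p = x, so x | k. Because l | x, l | k. n | k, so lcm(l, n) | k. Then lcm(l, n) * j | k * j.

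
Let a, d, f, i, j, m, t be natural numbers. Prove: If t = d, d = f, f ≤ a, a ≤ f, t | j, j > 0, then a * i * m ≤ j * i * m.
Since t = d and d = f, t = f. Since f ≤ a and a ≤ f, f = a. Because t = f, t = a. t | j and j > 0, therefore t ≤ j. t = a, so a ≤ j. Then a * i ≤ j * i. Then a * i * m ≤ j * i * m.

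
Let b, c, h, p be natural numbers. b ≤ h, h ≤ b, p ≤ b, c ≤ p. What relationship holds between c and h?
c ≤ h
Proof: Because b ≤ h and h ≤ b, b = h. From c ≤ p and p ≤ b, c ≤ b. Because b = h, c ≤ h.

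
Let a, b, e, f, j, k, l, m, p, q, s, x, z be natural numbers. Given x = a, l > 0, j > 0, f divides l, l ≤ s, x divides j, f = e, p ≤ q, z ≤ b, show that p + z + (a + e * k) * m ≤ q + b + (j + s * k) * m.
Since p ≤ q and z ≤ b, p + z ≤ q + b. x = a and x divides j, hence a divides j. j > 0, so a ≤ j. From f divides l and l > 0, f ≤ l. Since l ≤ s, f ≤ s. f = e, so e ≤ s. By multiplying by a non-negative, e * k ≤ s * k. Since a ≤ j, a + e * k ≤ j + s * k. By multiplying by a non-negative, (a + e * k) * m ≤ (j + s * k) * m. Because p + z ≤ q + b, p + z + (a + e * k) * m ≤ q + b + (j + s * k) * m.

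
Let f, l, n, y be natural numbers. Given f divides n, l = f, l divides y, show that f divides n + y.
Since l = f and l divides y, f divides y. Since f divides n, f divides n + y.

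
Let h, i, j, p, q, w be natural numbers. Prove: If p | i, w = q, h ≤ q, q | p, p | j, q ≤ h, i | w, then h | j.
p | i and i | w, thus p | w. w = q, so p | q. From q | p, p = q. q ≤ h and h ≤ q, so q = h. p = q, so p = h. p | j, so h | j.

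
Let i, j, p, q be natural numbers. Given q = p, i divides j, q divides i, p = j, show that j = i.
q = p and p = j, so q = j. q divides i, so j divides i. Since i divides j, j = i.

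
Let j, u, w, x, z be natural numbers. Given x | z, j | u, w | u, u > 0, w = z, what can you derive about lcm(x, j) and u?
lcm(x, j) ≤ u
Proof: w = z and w | u, so z | u. x | z, so x | u. j | u, so lcm(x, j) | u. Since u > 0, lcm(x, j) ≤ u.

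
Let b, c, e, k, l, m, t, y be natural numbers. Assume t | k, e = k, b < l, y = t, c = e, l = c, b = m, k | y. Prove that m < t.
y = t and k | y, hence k | t. t | k, so k = t. Because e = k, e = t. Because l = c and c = e, l = e. b < l, so b < e. b = m, so m < e. Since e = t, m < t.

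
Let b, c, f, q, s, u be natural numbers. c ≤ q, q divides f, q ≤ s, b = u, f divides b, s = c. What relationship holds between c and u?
c divides u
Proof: Since s = c and q ≤ s, q ≤ c. From c ≤ q, q = c. b = u and f divides b, so f divides u. q divides f, so q divides u. q = c, so c divides u.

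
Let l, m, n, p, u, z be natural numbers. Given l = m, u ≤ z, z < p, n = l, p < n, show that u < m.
Since n = l and l = m, n = m. Because z < p and p < n, z < n. Since u ≤ z, u < n. Since n = m, u < m.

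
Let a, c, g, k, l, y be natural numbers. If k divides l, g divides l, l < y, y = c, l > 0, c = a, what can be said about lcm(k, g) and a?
lcm(k, g) < a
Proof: y = c and c = a, thus y = a. k divides l and g divides l, so lcm(k, g) divides l. Since l > 0, lcm(k, g) ≤ l. l < y, so lcm(k, g) < y. y = a, so lcm(k, g) < a.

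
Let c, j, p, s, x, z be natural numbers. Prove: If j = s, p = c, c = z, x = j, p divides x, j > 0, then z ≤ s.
Because p = c and c = z, p = z. x = j and p divides x, so p divides j. j > 0, so p ≤ j. Since p = z, z ≤ j. Since j = s, z ≤ s.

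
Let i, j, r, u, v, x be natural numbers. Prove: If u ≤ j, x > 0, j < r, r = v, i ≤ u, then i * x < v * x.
r = v and j < r, hence j < v. u ≤ j, so u < v. Since i ≤ u, i < v. x > 0, so i * x < v * x.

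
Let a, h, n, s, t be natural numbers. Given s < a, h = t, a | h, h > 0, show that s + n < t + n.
a | h and h > 0, so a ≤ h. Since h = t, a ≤ t. From s < a, s < t. Then s + n < t + n.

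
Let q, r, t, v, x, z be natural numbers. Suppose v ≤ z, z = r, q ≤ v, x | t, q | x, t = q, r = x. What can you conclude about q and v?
q = v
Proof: t = q and x | t, thus x | q. Since q | x, x = q. Because z = r and r = x, z = x. v ≤ z, so v ≤ x. Since x = q, v ≤ q. Since q ≤ v, q = v.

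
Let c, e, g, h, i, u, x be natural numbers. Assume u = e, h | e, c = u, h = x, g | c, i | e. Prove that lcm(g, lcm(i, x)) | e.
Because c = u and u = e, c = e. g | c, so g | e. h = x and h | e, thus x | e. i | e, so lcm(i, x) | e. From g | e, lcm(g, lcm(i, x)) | e.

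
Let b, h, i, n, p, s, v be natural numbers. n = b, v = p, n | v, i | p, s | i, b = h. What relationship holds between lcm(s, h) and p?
lcm(s, h) | p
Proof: From s | i and i | p, s | p. Since n = b and n | v, b | v. Since v = p, b | p. b = h, so h | p. From s | p, lcm(s, h) | p.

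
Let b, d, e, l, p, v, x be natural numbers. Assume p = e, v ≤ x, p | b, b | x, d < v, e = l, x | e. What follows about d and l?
d < l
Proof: p | b and b | x, therefore p | x. p = e, so e | x. Since x | e, x = e. e = l, so x = l. Because d < v and v ≤ x, d < x. Since x = l, d < l.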